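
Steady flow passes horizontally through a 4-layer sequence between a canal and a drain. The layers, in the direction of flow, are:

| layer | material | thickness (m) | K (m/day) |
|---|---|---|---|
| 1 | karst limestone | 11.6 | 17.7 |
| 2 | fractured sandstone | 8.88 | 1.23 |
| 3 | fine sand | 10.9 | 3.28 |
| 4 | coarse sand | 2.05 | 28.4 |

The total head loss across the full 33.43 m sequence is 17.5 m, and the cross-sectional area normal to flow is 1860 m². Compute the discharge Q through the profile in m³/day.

Flow is perpendicular to layering, so the layers act in series and the equivalent K is the thickness-weighted harmonic mean.
Total thickness L = 11.6 + 8.88 + 10.9 + 2.05 = 33.43 m.
Σ(b_i/K_i) = 11.6/17.7 + 8.88/1.23 + 10.9/3.28 + 2.05/28.4 = 11.27 d.
K_eq = L / Σ(b_i/K_i) = 33.43 / 11.27 = 2.966 m/day.
Q = K_eq · A · (Δh/L) = 2.966 × 1860 × (17.5/33.43) = 2888 m³/day.

2890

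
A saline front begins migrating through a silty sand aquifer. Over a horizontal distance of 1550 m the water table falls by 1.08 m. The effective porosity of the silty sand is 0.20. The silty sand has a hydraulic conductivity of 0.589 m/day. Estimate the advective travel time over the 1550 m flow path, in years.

2070

Hydraulic gradient i = Δh / L = 1.08 / 1550 = 0.0006968.
Darcy flux q = K · i = 0.5890 × 0.0006968 = 0.0004104 m/day.
Seepage velocity v = q / n_e = 0.0004104 / 0.20 = 0.002052 m/day.
Travel time t = L / v = 1550 / 0.002052 = 7.554e+05 days = 2068 years.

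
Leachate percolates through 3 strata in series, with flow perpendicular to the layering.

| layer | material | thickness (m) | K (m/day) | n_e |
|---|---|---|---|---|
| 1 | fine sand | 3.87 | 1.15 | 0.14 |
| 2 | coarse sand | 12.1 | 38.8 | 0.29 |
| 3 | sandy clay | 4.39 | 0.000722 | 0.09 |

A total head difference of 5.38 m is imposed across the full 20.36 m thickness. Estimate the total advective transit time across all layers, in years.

With flow normal to the layers, continuity requires the same specific discharge q through every layer.
Σ(b_i/K_i) = 3.87/1.15 + 12.1/38.8 + 4.39/0.000722 = 6084 d.
q = Δh / Σ(b_i/K_i) = 5.38 / 6084 = 0.0008843 m/day.
In each layer the seepage velocity is v_i = q/n_i, so the layer transit time is t_i = b_i·n_i / q:
  layer 1 (fine sand): t_1 = 3.87 × 0.14 / 0.0008843 = 612.7 d
  layer 2 (coarse sand): t_2 = 12.1 × 0.29 / 0.0008843 = 3968 d
  layer 3 (sandy clay): t_3 = 4.39 × 0.09 / 0.0008843 = 446.8 d
Total t = Σ t_i = 5028 days = 13.77 years.

13.8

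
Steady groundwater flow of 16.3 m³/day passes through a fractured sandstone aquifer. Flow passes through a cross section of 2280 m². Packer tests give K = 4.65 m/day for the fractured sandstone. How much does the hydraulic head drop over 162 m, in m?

From Q = K·A·i, i = Q / (K·A) = 16.3 / (4.650 × 2280) = 0.001537.
Head loss Δh = i · L = 0.001537 × 162 = 0.2491 m.

0.249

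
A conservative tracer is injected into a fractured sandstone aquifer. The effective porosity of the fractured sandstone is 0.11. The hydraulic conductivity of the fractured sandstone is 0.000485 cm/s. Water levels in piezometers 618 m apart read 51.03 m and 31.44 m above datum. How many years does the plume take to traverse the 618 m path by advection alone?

14.0

Convert K: 0.000485 cm/s × 864 = 0.4190 m/day.
Hydraulic gradient i = (51.03 − 31.44) / 618 = 19.59 / 618 = 0.03170.
Darcy flux q = K · i = 0.4190 × 0.03170 = 0.01328 m/day.
Seepage velocity v = q / n_e = 0.01328 / 0.11 = 0.1208 m/day.
Travel time t = L / v = 618 / 0.1208 = 5118 days = 14.01 years.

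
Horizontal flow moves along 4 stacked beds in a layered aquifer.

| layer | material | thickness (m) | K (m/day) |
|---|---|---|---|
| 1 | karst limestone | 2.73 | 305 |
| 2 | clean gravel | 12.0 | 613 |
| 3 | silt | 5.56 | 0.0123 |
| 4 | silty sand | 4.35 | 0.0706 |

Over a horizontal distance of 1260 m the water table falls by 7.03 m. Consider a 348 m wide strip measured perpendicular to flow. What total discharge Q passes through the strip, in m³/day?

15900

Flow is parallel to layering, so each bed carries its own Darcy discharge and the transmissivities add.
Σ(K_i·b_i) = 305×2.73 + 613×12.0 + 0.0123×5.56 + 0.0706×4.35 = 8189 m²/day.
Hydraulic gradient i = Δh / L = 7.03 / 1260 = 0.005579.
Q = Σ(K_i·b_i) · W · i = 8189 × 348 × 0.005579 = 15900 m³/day.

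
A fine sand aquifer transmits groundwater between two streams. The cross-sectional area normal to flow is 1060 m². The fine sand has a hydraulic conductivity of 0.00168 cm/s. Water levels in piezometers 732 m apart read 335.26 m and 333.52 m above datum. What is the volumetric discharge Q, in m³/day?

Convert K: 0.00168 cm/s × 864 = 1.452 m/day.
Hydraulic gradient i = (335.26 − 333.52) / 732 = 1.74 / 732 = 0.002377.
Darcy's law: Q = K · A · i = 1.452 × 1060 × 0.002377 = 3.657 m³/day.

3.66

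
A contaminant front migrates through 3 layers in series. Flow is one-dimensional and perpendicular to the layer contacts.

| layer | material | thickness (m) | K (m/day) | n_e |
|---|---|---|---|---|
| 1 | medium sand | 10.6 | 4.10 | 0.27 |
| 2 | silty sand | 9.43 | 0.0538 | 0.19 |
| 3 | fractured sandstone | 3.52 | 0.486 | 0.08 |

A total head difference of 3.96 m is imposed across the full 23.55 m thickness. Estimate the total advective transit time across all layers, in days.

231

With flow normal to the layers, continuity requires the same specific discharge q through every layer.
Σ(b_i/K_i) = 10.6/4.10 + 9.43/0.0538 + 3.52/0.486 = 185.1 d.
q = Δh / Σ(b_i/K_i) = 3.96 / 185.1 = 0.02139 m/day.
In each layer the seepage velocity is v_i = q/n_i, so the layer transit time is t_i = b_i·n_i / q:
  layer 1 (medium sand): t_1 = 10.6 × 0.27 / 0.02139 = 133.8 d
  layer 2 (silty sand): t_2 = 9.43 × 0.19 / 0.02139 = 83.75 d
  layer 3 (fractured sandstone): t_3 = 3.52 × 0.08 / 0.02139 = 13.16 d
Total t = Σ t_i = 230.7 days.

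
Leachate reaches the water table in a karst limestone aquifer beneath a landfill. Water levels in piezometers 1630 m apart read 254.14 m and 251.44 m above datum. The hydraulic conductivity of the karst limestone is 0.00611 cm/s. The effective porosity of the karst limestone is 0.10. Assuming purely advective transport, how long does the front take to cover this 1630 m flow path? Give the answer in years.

Convert K: 0.00611 cm/s × 864 = 5.279 m/day.
Hydraulic gradient i = (254.14 − 251.44) / 1630 = 2.7 / 1630 = 0.001656.
Darcy flux q = K · i = 5.279 × 0.001656 = 0.008744 m/day.
Seepage velocity v = q / n_e = 0.008744 / 0.10 = 0.08744 m/day.
Travel time t = L / v = 1630 / 0.08744 = 18640 days = 51.03 years.

51.0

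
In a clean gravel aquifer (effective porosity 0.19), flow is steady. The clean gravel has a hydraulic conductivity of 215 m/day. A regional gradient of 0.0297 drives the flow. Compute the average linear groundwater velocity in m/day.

Hydraulic gradient i = 0.0297.
Darcy flux q = K · i = 215.0 × 0.02970 = 6.386 m/day.
Seepage velocity v = q / n_e = 6.386 / 0.19 = 33.61 m/day.

33.6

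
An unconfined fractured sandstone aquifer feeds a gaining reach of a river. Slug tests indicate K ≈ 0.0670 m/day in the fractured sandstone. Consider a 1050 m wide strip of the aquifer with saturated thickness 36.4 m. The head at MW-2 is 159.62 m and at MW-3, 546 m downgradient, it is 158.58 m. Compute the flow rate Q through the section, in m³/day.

Cross-sectional area A = 1050 × 36.4 = 38220 m².
Hydraulic gradient i = (159.62 − 158.58) / 546 = 1.04 / 546 = 0.001905.
Darcy's law: Q = K · A · i = 0.06700 × 38220 × 0.001905 = 4.878 m³/day.

4.88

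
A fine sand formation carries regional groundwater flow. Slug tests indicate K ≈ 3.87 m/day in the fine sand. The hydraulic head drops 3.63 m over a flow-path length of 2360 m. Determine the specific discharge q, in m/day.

Hydraulic gradient i = Δh / L = 3.63 / 2360 = 0.001538.
Specific discharge q = K · i = 3.870 × 0.001538 = 0.005953 m/day.

0.00595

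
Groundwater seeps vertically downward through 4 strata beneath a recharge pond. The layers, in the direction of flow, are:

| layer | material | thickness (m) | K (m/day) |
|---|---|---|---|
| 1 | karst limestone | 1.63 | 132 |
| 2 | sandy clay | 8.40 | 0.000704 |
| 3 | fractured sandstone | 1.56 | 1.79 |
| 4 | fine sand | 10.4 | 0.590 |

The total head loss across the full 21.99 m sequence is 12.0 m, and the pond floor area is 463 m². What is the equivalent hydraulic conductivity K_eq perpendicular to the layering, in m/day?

Flow is perpendicular to layering, so the layers act in series and the equivalent K is the thickness-weighted harmonic mean.
Total thickness L = 1.63 + 8.40 + 1.56 + 10.4 = 21.99 m.
Σ(b_i/K_i) = 1.63/132 + 8.40/0.000704 + 1.56/1.79 + 10.4/0.590 = 11950 d.
K_eq = L / Σ(b_i/K_i) = 21.99 / 11950 = 0.001840 m/day.

0.00184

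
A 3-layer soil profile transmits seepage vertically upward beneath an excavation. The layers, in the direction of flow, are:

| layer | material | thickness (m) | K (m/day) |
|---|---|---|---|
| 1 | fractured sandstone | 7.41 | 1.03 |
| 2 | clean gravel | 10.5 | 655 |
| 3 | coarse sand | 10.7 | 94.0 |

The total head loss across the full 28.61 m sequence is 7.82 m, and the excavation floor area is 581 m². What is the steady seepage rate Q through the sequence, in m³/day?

Flow is perpendicular to layering, so the layers act in series and the equivalent K is the thickness-weighted harmonic mean.
Total thickness L = 7.41 + 10.5 + 10.7 = 28.61 m.
Σ(b_i/K_i) = 7.41/1.03 + 10.5/655 + 10.7/94.0 = 7.324 d.
K_eq = L / Σ(b_i/K_i) = 28.61 / 7.324 = 3.906 m/day.
Q = K_eq · A · (Δh/L) = 3.906 × 581 × (7.82/28.61) = 620.3 m³/day.

620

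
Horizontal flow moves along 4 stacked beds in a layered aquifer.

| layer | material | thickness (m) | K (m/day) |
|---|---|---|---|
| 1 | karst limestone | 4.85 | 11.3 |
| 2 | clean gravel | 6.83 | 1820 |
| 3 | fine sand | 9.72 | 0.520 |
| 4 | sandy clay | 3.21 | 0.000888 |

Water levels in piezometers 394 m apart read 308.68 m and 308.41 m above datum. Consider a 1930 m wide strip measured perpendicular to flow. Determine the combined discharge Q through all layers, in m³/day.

Flow is parallel to layering, so each bed carries its own Darcy discharge and the transmissivities add.
Σ(K_i·b_i) = 11.3×4.85 + 1820×6.83 + 0.520×9.72 + 0.000888×3.21 = 12490 m²/day.
Hydraulic gradient i = (308.68 − 308.41) / 394 = 0.27 / 394 = 0.0006853.
Q = Σ(K_i·b_i) · W · i = 12490 × 1930 × 0.0006853 = 16520 m³/day.

16500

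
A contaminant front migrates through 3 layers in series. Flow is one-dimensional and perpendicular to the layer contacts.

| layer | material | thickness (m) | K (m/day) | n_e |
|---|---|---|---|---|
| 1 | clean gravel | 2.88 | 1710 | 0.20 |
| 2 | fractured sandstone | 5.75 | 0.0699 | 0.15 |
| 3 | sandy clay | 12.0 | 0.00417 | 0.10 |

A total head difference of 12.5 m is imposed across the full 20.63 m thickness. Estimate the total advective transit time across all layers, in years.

With flow normal to the layers, continuity requires the same specific discharge q through every layer.
Σ(b_i/K_i) = 2.88/1710 + 5.75/0.0699 + 12.0/0.00417 = 2960 d.
q = Δh / Σ(b_i/K_i) = 12.5 / 2960 = 0.004223 m/day.
In each layer the seepage velocity is v_i = q/n_i, so the layer transit time is t_i = b_i·n_i / q:
  layer 1 (clean gravel): t_1 = 2.88 × 0.20 / 0.004223 = 136.4 d
  layer 2 (fractured sandstone): t_2 = 5.75 × 0.15 / 0.004223 = 204.2 d
  layer 3 (sandy clay): t_3 = 12.0 × 0.10 / 0.004223 = 284.2 d
Total t = Σ t_i = 624.8 days = 1.711 years.

1.71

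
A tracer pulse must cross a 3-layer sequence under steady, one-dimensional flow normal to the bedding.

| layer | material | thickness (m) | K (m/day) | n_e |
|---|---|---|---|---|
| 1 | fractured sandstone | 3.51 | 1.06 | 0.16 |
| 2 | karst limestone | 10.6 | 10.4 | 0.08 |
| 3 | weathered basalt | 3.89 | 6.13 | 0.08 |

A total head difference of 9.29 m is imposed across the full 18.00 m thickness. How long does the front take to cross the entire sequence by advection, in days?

0.920

With flow normal to the layers, continuity requires the same specific discharge q through every layer.
Σ(b_i/K_i) = 3.51/1.06 + 10.6/10.4 + 3.89/6.13 = 4.965 d.
q = Δh / Σ(b_i/K_i) = 9.29 / 4.965 = 1.871 m/day.
In each layer the seepage velocity is v_i = q/n_i, so the layer transit time is t_i = b_i·n_i / q:
  layer 1 (fractured sandstone): t_1 = 3.51 × 0.16 / 1.871 = 0.3002 d
  layer 2 (karst limestone): t_2 = 10.6 × 0.08 / 1.871 = 0.4532 d
  layer 3 (weathered basalt): t_3 = 3.89 × 0.08 / 1.871 = 0.1663 d
Total t = Σ t_i = 0.9197 days.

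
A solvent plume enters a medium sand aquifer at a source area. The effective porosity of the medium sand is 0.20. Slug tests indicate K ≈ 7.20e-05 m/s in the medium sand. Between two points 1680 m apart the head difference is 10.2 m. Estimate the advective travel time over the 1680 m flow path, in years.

24.4

Convert K: 7.20e-05 m/s × 86400 = 6.221 m/day.
Hydraulic gradient i = Δh / L = 10.2 / 1680 = 0.006071.
Darcy flux q = K · i = 6.221 × 0.006071 = 0.03777 m/day.
Seepage velocity v = q / n_e = 0.03777 / 0.20 = 0.1888 m/day.
Travel time t = L / v = 1680 / 0.1888 = 8896 days = 24.36 years.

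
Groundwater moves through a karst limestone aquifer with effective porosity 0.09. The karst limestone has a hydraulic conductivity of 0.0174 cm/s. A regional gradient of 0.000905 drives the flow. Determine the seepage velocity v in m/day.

Convert K: 0.0174 cm/s × 864 = 15.03 m/day.
Hydraulic gradient i = 0.000905.
Darcy flux q = K · i = 15.03 × 0.0009050 = 0.01361 m/day.
Seepage velocity v = q / n_e = 0.01361 / 0.09 = 0.1512 m/day.

0.151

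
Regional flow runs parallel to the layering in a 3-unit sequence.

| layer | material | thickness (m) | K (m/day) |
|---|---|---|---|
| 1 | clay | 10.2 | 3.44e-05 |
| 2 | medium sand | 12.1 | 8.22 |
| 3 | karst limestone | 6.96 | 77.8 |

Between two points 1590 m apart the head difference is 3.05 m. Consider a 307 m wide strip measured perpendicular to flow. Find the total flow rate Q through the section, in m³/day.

Flow is parallel to layering, so each bed carries its own Darcy discharge and the transmissivities add.
Σ(K_i·b_i) = 3.44e-05×10.2 + 8.22×12.1 + 77.8×6.96 = 641.0 m²/day.
Hydraulic gradient i = Δh / L = 3.05 / 1590 = 0.001918.
Q = Σ(K_i·b_i) · W · i = 641.0 × 307 × 0.001918 = 377.5 m³/day.

377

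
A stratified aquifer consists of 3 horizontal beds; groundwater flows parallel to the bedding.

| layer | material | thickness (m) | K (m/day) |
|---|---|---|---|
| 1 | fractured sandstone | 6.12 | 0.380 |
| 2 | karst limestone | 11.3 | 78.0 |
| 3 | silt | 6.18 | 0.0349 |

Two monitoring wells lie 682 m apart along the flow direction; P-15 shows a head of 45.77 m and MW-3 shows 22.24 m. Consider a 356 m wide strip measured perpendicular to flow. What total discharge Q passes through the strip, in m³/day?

Flow is parallel to layering, so each bed carries its own Darcy discharge and the transmissivities add.
Σ(K_i·b_i) = 0.380×6.12 + 78.0×11.3 + 0.0349×6.18 = 883.9 m²/day.
Hydraulic gradient i = (45.77 − 22.24) / 682 = 23.53 / 682 = 0.03450.
Q = Σ(K_i·b_i) · W · i = 883.9 × 356 × 0.03450 = 10857 m³/day.

10900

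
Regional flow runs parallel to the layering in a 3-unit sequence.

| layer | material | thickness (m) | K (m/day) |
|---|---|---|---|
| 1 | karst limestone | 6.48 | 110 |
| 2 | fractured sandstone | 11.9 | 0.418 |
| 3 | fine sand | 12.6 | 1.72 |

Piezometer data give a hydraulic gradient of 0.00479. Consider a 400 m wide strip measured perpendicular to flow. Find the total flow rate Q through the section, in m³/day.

1420

Flow is parallel to layering, so each bed carries its own Darcy discharge and the transmissivities add.
Σ(K_i·b_i) = 110×6.48 + 0.418×11.9 + 1.72×12.6 = 739.4 m²/day.
Hydraulic gradient i = 0.00479.
Q = Σ(K_i·b_i) · W · i = 739.4 × 400 × 0.004790 = 1417 m³/day.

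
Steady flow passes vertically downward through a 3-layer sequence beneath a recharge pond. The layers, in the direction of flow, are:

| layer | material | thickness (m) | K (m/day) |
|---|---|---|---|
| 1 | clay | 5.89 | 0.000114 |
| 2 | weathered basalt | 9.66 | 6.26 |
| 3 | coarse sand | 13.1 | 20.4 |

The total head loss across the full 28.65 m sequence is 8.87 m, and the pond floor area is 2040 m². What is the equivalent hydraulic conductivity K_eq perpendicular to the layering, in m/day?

0.000554

Flow is perpendicular to layering, so the layers act in series and the equivalent K is the thickness-weighted harmonic mean.
Total thickness L = 5.89 + 9.66 + 13.1 = 28.65 m.
Σ(b_i/K_i) = 5.89/0.000114 + 9.66/6.26 + 13.1/20.4 = 51669 d.
K_eq = L / Σ(b_i/K_i) = 28.65 / 51669 = 0.0005545 m/day.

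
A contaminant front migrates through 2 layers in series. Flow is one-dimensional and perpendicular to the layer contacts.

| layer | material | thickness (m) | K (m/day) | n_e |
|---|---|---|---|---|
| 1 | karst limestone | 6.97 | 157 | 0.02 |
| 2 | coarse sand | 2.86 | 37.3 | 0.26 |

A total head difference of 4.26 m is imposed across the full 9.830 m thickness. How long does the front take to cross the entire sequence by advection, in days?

0.0251

With flow normal to the layers, continuity requires the same specific discharge q through every layer.
Σ(b_i/K_i) = 6.97/157 + 2.86/37.3 = 0.1211 d.
q = Δh / Σ(b_i/K_i) = 4.26 / 0.1211 = 35.19 m/day.
In each layer the seepage velocity is v_i = q/n_i, so the layer transit time is t_i = b_i·n_i / q:
  layer 1 (karst limestone): t_1 = 6.97 × 0.02 / 35.19 = 0.003962 d
  layer 2 (coarse sand): t_2 = 2.86 × 0.26 / 35.19 = 0.02113 d
Total t = Σ t_i = 0.02510 days.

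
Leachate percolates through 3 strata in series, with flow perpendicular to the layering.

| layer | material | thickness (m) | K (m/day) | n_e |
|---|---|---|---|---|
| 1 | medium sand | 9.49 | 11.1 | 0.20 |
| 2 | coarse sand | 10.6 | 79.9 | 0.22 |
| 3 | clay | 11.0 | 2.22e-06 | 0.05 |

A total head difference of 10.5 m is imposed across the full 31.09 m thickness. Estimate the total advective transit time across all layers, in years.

With flow normal to the layers, continuity requires the same specific discharge q through every layer.
Σ(b_i/K_i) = 9.49/11.1 + 10.6/79.9 + 11.0/2.22e-06 = 4.955e+06 d.
q = Δh / Σ(b_i/K_i) = 10.5 / 4.955e+06 = 2.119e-06 m/day.
In each layer the seepage velocity is v_i = q/n_i, so the layer transit time is t_i = b_i·n_i / q:
  layer 1 (medium sand): t_1 = 9.49 × 0.20 / 2.119e-06 = 8.957e+05 d
  layer 2 (coarse sand): t_2 = 10.6 × 0.22 / 2.119e-06 = 1.100e+06 d
  layer 3 (clay): t_3 = 11.0 × 0.05 / 2.119e-06 = 2.595e+05 d
Total t = Σ t_i = 2.256e+06 days = 6176 years.

6180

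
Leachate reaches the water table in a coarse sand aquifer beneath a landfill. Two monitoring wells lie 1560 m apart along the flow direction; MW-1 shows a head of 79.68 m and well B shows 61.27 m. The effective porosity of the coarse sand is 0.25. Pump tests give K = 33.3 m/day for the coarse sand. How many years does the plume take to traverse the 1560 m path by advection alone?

Hydraulic gradient i = (79.68 − 61.27) / 1560 = 18.41 / 1560 = 0.01180.
Darcy flux q = K · i = 33.30 × 0.01180 = 0.3930 m/day.
Seepage velocity v = q / n_e = 0.3930 / 0.25 = 1.572 m/day.
Travel time t = L / v = 1560 / 1.572 = 992.4 days = 2.717 years.

2.72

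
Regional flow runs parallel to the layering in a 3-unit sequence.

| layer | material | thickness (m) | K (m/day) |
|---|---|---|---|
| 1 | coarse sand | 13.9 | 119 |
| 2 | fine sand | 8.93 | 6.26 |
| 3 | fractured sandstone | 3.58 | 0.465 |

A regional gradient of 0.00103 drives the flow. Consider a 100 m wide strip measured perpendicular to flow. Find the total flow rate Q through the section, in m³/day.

176

Flow is parallel to layering, so each bed carries its own Darcy discharge and the transmissivities add.
Σ(K_i·b_i) = 119×13.9 + 6.26×8.93 + 0.465×3.58 = 1712 m²/day.
Hydraulic gradient i = 0.00103.
Q = Σ(K_i·b_i) · W · i = 1712 × 100 × 0.001030 = 176.3 m³/day.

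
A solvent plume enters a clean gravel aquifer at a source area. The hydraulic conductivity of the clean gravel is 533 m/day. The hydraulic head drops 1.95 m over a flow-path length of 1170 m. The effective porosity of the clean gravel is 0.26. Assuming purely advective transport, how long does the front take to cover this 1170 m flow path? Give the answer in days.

342

Hydraulic gradient i = Δh / L = 1.95 / 1170 = 0.001667.
Darcy flux q = K · i = 533.0 × 0.001667 = 0.8883 m/day.
Seepage velocity v = q / n_e = 0.8883 / 0.26 = 3.417 m/day.
Travel time t = L / v = 1170 / 3.417 = 342.4 days.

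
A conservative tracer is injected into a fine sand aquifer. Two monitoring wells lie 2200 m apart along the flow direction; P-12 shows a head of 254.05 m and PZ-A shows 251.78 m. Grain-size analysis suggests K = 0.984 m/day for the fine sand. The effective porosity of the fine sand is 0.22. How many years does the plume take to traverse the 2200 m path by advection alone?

1310

Hydraulic gradient i = (254.05 − 251.78) / 2200 = 2.27 / 2200 = 0.001032.
Darcy flux q = K · i = 0.9840 × 0.001032 = 0.001015 m/day.
Seepage velocity v = q / n_e = 0.001015 / 0.22 = 0.004615 m/day.
Travel time t = L / v = 2200 / 0.004615 = 4.767e+05 days = 1305 years.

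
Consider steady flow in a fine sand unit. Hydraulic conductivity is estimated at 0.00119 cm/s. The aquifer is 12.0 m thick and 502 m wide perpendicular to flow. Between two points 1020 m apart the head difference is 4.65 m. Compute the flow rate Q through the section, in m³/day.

Convert K: 0.00119 cm/s × 864 = 1.028 m/day.
Cross-sectional area A = 502 × 12.0 = 6024 m².
Hydraulic gradient i = Δh / L = 4.65 / 1020 = 0.004559.
Darcy's law: Q = K · A · i = 1.028 × 6024 × 0.004559 = 28.24 m³/day.

28.2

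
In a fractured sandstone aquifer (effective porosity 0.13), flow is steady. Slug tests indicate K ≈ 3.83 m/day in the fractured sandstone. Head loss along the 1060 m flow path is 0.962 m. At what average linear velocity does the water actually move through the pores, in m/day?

0.0267

Hydraulic gradient i = Δh / L = 0.962 / 1060 = 0.0009075.
Darcy flux q = K · i = 3.830 × 0.0009075 = 0.003476 m/day.
Seepage velocity v = q / n_e = 0.003476 / 0.13 = 0.02674 m/day.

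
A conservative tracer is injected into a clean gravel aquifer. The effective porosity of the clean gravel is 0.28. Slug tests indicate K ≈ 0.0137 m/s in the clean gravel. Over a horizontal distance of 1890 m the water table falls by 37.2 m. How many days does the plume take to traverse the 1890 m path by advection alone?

Convert K: 0.0137 m/s × 86400 = 1184 m/day.
Hydraulic gradient i = Δh / L = 37.2 / 1890 = 0.01968.
Darcy flux q = K · i = 1184 × 0.01968 = 23.30 m/day.
Seepage velocity v = q / n_e = 23.30 / 0.28 = 83.21 m/day.
Travel time t = L / v = 1890 / 83.21 = 22.71 days.

22.7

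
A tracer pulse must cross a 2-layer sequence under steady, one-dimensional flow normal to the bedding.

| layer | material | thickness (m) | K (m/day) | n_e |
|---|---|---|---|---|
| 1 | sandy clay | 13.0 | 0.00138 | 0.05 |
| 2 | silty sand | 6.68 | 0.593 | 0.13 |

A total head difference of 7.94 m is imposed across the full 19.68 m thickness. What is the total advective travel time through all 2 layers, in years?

4.94

With flow normal to the layers, continuity requires the same specific discharge q through every layer.
Σ(b_i/K_i) = 13.0/0.00138 + 6.68/0.593 = 9432 d.
q = Δh / Σ(b_i/K_i) = 7.94 / 9432 = 0.0008419 m/day.
In each layer the seepage velocity is v_i = q/n_i, so the layer transit time is t_i = b_i·n_i / q:
  layer 1 (sandy clay): t_1 = 13.0 × 0.05 / 0.0008419 = 772.1 d
  layer 2 (silty sand): t_2 = 6.68 × 0.13 / 0.0008419 = 1032 d
Total t = Σ t_i = 1804 days = 4.938 years.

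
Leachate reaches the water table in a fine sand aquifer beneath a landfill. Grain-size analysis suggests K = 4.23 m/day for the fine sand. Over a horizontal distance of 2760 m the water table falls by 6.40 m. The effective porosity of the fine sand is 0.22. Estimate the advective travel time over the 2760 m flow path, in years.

169

Hydraulic gradient i = Δh / L = 6.40 / 2760 = 0.002319.
Darcy flux q = K · i = 4.230 × 0.002319 = 0.009809 m/day.
Seepage velocity v = q / n_e = 0.009809 / 0.22 = 0.04458 m/day.
Travel time t = L / v = 2760 / 0.04458 = 61904 days = 169.5 years.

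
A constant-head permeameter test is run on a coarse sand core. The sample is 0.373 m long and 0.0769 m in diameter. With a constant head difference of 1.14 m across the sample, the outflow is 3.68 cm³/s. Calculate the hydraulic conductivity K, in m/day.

22.4

Cross-sectional area A = π·(d/2)² = π × (0.0769/2)² = 0.004645 m².
Convert discharge: 3.68 cm³/s = 3.680e-06 m³/s.
Darcy's law rearranged: K = Q·L / (A·Δh) = 3.680e-06 × 0.373 / (0.004645 × 1.14) = 0.0002592 m/s = 22.40 m/day.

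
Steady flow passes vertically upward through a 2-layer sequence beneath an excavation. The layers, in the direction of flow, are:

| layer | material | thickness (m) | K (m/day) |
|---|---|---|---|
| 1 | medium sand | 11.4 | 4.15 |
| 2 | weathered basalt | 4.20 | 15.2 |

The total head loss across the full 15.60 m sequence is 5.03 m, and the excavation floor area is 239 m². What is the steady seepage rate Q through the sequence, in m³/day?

Flow is perpendicular to layering, so the layers act in series and the equivalent K is the thickness-weighted harmonic mean.
Total thickness L = 11.4 + 4.20 = 15.60 m.
Σ(b_i/K_i) = 11.4/4.15 + 4.20/15.2 = 3.023 d.
K_eq = L / Σ(b_i/K_i) = 15.60 / 3.023 = 5.160 m/day.
Q = K_eq · A · (Δh/L) = 5.160 × 239 × (5.03/15.60) = 397.6 m³/day.

398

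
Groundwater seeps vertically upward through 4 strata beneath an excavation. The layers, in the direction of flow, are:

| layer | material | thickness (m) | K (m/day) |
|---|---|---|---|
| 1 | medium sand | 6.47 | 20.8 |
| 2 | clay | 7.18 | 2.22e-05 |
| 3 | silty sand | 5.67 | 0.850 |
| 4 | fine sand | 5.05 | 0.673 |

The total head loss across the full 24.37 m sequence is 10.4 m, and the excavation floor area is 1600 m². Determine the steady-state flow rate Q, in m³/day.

0.0514

Flow is perpendicular to layering, so the layers act in series and the equivalent K is the thickness-weighted harmonic mean.
Total thickness L = 6.47 + 7.18 + 5.67 + 5.05 = 24.37 m.
Σ(b_i/K_i) = 6.47/20.8 + 7.18/2.22e-05 + 5.67/0.850 + 5.05/0.673 = 3.234e+05 d.
K_eq = L / Σ(b_i/K_i) = 24.37 / 3.234e+05 = 7.535e-05 m/day.
Q = K_eq · A · (Δh/L) = 7.535e-05 × 1600 × (10.4/24.37) = 0.05145 m³/day.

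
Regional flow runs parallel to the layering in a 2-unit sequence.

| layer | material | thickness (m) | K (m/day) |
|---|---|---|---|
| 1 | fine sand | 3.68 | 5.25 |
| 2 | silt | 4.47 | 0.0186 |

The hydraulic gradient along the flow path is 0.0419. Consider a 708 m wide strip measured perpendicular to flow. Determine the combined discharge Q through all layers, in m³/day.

576

Flow is parallel to layering, so each bed carries its own Darcy discharge and the transmissivities add.
Σ(K_i·b_i) = 5.25×3.68 + 0.0186×4.47 = 19.40 m²/day.
Hydraulic gradient i = 0.0419.
Q = Σ(K_i·b_i) · W · i = 19.40 × 708 × 0.04190 = 575.6 m³/day.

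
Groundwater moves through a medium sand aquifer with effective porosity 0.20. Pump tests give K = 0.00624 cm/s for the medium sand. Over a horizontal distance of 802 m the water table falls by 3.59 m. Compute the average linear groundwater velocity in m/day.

0.121

Convert K: 0.00624 cm/s × 864 = 5.391 m/day.
Hydraulic gradient i = Δh / L = 3.59 / 802 = 0.004476.
Darcy flux q = K · i = 5.391 × 0.004476 = 0.02413 m/day.
Seepage velocity v = q / n_e = 0.02413 / 0.20 = 0.1207 m/day.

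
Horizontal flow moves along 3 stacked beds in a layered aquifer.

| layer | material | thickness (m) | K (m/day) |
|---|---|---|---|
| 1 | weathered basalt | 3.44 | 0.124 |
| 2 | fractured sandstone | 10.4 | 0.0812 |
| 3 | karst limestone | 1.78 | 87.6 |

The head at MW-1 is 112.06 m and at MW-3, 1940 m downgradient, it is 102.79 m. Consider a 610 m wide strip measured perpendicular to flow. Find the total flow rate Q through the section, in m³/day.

Flow is parallel to layering, so each bed carries its own Darcy discharge and the transmissivities add.
Σ(K_i·b_i) = 0.124×3.44 + 0.0812×10.4 + 87.6×1.78 = 157.2 m²/day.
Hydraulic gradient i = (112.06 − 102.79) / 1940 = 9.27 / 1940 = 0.004778.
Q = Σ(K_i·b_i) · W · i = 157.2 × 610 × 0.004778 = 458.2 m³/day.

458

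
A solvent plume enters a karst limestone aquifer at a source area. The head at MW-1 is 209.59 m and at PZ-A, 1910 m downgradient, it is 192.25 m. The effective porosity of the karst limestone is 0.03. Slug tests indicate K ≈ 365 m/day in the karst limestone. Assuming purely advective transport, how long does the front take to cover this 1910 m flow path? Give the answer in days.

Hydraulic gradient i = (209.59 − 192.25) / 1910 = 17.34 / 1910 = 0.009079.
Darcy flux q = K · i = 365.0 × 0.009079 = 3.314 m/day.
Seepage velocity v = q / n_e = 3.314 / 0.03 = 110.5 m/day.
Travel time t = L / v = 1910 / 110.5 = 17.29 days.

17.3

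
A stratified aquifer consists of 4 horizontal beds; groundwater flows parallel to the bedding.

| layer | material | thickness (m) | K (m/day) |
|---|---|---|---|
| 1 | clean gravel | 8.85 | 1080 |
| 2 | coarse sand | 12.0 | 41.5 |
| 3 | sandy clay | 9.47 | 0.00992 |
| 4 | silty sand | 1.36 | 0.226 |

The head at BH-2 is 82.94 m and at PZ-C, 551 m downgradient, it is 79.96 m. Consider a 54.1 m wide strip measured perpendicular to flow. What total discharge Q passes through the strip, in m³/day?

2940

Flow is parallel to layering, so each bed carries its own Darcy discharge and the transmissivities add.
Σ(K_i·b_i) = 1080×8.85 + 41.5×12.0 + 0.00992×9.47 + 0.226×1.36 = 10056 m²/day.
Hydraulic gradient i = (82.94 − 79.96) / 551 = 2.98 / 551 = 0.005408.
Q = Σ(K_i·b_i) · W · i = 10056 × 54.1 × 0.005408 = 2942 m³/day.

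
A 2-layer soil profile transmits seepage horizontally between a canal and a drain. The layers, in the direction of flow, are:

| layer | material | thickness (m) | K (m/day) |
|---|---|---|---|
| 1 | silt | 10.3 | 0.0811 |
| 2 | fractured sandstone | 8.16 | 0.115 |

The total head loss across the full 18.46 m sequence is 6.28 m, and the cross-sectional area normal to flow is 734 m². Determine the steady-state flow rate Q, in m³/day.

23.3

Flow is perpendicular to layering, so the layers act in series and the equivalent K is the thickness-weighted harmonic mean.
Total thickness L = 10.3 + 8.16 = 18.46 m.
Σ(b_i/K_i) = 10.3/0.0811 + 8.16/0.115 = 198.0 d.
K_eq = L / Σ(b_i/K_i) = 18.46 / 198.0 = 0.09325 m/day.
Q = K_eq · A · (Δh/L) = 0.09325 × 734 × (6.28/18.46) = 23.29 m³/day.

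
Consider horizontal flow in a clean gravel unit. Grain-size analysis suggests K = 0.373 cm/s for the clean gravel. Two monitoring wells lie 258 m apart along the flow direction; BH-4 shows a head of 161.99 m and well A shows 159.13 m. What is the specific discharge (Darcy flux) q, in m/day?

3.57

Convert K: 0.373 cm/s × 864 = 322.3 m/day.
Hydraulic gradient i = (161.99 − 159.13) / 258 = 2.86 / 258 = 0.01109.
Specific discharge q = K · i = 322.3 × 0.01109 = 3.572 m/day.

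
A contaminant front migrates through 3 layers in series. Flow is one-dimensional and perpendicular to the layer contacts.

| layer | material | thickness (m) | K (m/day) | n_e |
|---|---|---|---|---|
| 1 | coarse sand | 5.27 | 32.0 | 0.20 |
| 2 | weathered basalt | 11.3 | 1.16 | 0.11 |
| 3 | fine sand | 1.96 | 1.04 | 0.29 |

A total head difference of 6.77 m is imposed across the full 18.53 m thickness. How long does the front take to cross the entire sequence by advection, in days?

With flow normal to the layers, continuity requires the same specific discharge q through every layer.
Σ(b_i/K_i) = 5.27/32.0 + 11.3/1.16 + 1.96/1.04 = 11.79 d.
q = Δh / Σ(b_i/K_i) = 6.77 / 11.79 = 0.5742 m/day.
In each layer the seepage velocity is v_i = q/n_i, so the layer transit time is t_i = b_i·n_i / q:
  layer 1 (coarse sand): t_1 = 5.27 × 0.20 / 0.5742 = 1.836 d
  layer 2 (weathered basalt): t_2 = 11.3 × 0.11 / 0.5742 = 2.165 d
  layer 3 (fine sand): t_3 = 1.96 × 0.29 / 0.5742 = 0.9899 d
Total t = Σ t_i = 4.990 days.

4.99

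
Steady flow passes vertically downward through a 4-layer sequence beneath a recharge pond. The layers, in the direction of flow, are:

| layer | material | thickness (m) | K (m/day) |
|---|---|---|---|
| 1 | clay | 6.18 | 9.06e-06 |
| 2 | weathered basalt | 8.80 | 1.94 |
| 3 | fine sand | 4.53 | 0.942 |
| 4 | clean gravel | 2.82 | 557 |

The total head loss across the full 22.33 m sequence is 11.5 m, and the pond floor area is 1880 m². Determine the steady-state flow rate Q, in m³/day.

0.0317

Flow is perpendicular to layering, so the layers act in series and the equivalent K is the thickness-weighted harmonic mean.
Total thickness L = 6.18 + 8.80 + 4.53 + 2.82 = 22.33 m.
Σ(b_i/K_i) = 6.18/9.06e-06 + 8.80/1.94 + 4.53/0.942 + 2.82/557 = 6.821e+05 d.
K_eq = L / Σ(b_i/K_i) = 22.33 / 6.821e+05 = 3.274e-05 m/day.
Q = K_eq · A · (Δh/L) = 3.274e-05 × 1880 × (11.5/22.33) = 0.03169 m³/day.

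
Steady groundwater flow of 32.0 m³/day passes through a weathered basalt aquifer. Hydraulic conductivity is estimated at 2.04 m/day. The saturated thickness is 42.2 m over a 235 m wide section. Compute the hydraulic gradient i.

Cross-sectional area A = 235 × 42.2 = 9917 m².
From Q = K·A·i, i = Q / (K·A) = 32.0 / (2.040 × 9917) = 0.001582.

0.00158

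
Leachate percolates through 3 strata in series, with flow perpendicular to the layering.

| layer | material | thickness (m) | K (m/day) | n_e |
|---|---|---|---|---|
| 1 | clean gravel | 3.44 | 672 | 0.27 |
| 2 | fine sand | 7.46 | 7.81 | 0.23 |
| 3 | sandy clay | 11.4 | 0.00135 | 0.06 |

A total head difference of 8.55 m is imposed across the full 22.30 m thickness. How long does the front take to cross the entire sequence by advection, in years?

With flow normal to the layers, continuity requires the same specific discharge q through every layer.
Σ(b_i/K_i) = 3.44/672 + 7.46/7.81 + 11.4/0.00135 = 8445 d.
q = Δh / Σ(b_i/K_i) = 8.55 / 8445 = 0.001012 m/day.
In each layer the seepage velocity is v_i = q/n_i, so the layer transit time is t_i = b_i·n_i / q:
  layer 1 (clean gravel): t_1 = 3.44 × 0.27 / 0.001012 = 917.4 d
  layer 2 (fine sand): t_2 = 7.46 × 0.23 / 0.001012 = 1695 d
  layer 3 (sandy clay): t_3 = 11.4 × 0.06 / 0.001012 = 675.6 d
Total t = Σ t_i = 3288 days = 9.002 years.

9.00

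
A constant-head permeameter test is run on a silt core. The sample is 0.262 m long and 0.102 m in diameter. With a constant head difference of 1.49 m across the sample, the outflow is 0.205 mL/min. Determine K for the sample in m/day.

0.00635

Cross-sectional area A = π·(d/2)² = π × (0.102/2)² = 0.008171 m².
Convert discharge: 0.205 mL/min = 3.417e-09 m³/s.
Darcy's law rearranged: K = Q·L / (A·Δh) = 3.417e-09 × 0.262 / (0.008171 × 1.49) = 7.352e-08 m/s = 0.006352 m/day.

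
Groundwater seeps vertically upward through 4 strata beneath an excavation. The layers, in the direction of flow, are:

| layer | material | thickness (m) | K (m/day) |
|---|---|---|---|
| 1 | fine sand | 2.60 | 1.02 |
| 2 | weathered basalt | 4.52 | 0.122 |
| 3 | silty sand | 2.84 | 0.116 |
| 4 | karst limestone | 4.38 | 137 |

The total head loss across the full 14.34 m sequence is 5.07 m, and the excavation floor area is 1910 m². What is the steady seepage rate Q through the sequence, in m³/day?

Flow is perpendicular to layering, so the layers act in series and the equivalent K is the thickness-weighted harmonic mean.
Total thickness L = 2.60 + 4.52 + 2.84 + 4.38 = 14.34 m.
Σ(b_i/K_i) = 2.60/1.02 + 4.52/0.122 + 2.84/0.116 + 4.38/137 = 64.11 d.
K_eq = L / Σ(b_i/K_i) = 14.34 / 64.11 = 0.2237 m/day.
Q = K_eq · A · (Δh/L) = 0.2237 × 1910 × (5.07/14.34) = 151.0 m³/day.

151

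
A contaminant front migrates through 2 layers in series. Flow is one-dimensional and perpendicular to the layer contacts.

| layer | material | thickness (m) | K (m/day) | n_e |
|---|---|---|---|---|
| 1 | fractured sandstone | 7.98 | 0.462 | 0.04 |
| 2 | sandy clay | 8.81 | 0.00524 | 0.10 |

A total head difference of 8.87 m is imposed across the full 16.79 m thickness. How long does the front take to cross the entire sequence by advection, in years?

With flow normal to the layers, continuity requires the same specific discharge q through every layer.
Σ(b_i/K_i) = 7.98/0.462 + 8.81/0.00524 = 1699 d.
q = Δh / Σ(b_i/K_i) = 8.87 / 1699 = 0.005222 m/day.
In each layer the seepage velocity is v_i = q/n_i, so the layer transit time is t_i = b_i·n_i / q:
  layer 1 (fractured sandstone): t_1 = 7.98 × 0.04 / 0.005222 = 61.13 d
  layer 2 (sandy clay): t_2 = 8.81 × 0.10 / 0.005222 = 168.7 d
Total t = Σ t_i = 229.8 days = 0.6293 years.

0.629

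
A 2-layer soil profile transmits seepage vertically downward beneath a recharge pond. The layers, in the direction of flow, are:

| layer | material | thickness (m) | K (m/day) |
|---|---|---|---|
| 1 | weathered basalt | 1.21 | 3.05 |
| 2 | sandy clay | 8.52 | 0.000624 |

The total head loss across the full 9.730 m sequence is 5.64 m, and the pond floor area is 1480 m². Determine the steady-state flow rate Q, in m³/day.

0.611

Flow is perpendicular to layering, so the layers act in series and the equivalent K is the thickness-weighted harmonic mean.
Total thickness L = 1.21 + 8.52 = 9.730 m.
Σ(b_i/K_i) = 1.21/3.05 + 8.52/0.000624 = 13654 d.
K_eq = L / Σ(b_i/K_i) = 9.730 / 13654 = 0.0007126 m/day.
Q = K_eq · A · (Δh/L) = 0.0007126 × 1480 × (5.64/9.730) = 0.6113 m³/day.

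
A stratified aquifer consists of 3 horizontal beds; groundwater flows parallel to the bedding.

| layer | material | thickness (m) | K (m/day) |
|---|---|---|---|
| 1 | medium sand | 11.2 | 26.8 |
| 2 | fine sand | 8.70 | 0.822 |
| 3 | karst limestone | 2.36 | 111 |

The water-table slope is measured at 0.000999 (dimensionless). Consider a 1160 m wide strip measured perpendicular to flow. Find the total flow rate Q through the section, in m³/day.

660

Flow is parallel to layering, so each bed carries its own Darcy discharge and the transmissivities add.
Σ(K_i·b_i) = 26.8×11.2 + 0.822×8.70 + 111×2.36 = 569.3 m²/day.
Hydraulic gradient i = 0.000999.
Q = Σ(K_i·b_i) · W · i = 569.3 × 1160 × 0.0009990 = 659.7 m³/day.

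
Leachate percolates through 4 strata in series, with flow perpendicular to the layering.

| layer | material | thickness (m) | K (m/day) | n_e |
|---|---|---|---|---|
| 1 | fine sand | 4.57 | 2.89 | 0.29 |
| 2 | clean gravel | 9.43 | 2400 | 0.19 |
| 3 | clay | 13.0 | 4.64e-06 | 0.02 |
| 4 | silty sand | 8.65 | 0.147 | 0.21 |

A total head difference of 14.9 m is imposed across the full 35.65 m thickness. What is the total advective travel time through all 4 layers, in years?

With flow normal to the layers, continuity requires the same specific discharge q through every layer.
Σ(b_i/K_i) = 4.57/2.89 + 9.43/2400 + 13.0/4.64e-06 + 8.65/0.147 = 2.802e+06 d.
q = Δh / Σ(b_i/K_i) = 14.9 / 2.802e+06 = 5.318e-06 m/day.
In each layer the seepage velocity is v_i = q/n_i, so the layer transit time is t_i = b_i·n_i / q:
  layer 1 (fine sand): t_1 = 4.57 × 0.29 / 5.318e-06 = 2.492e+05 d
  layer 2 (clean gravel): t_2 = 9.43 × 0.19 / 5.318e-06 = 3.369e+05 d
  layer 3 (clay): t_3 = 13.0 × 0.02 / 5.318e-06 = 48890 d
  layer 4 (silty sand): t_4 = 8.65 × 0.21 / 5.318e-06 = 3.416e+05 d
Total t = Σ t_i = 9.766e+05 days = 2674 years.

2670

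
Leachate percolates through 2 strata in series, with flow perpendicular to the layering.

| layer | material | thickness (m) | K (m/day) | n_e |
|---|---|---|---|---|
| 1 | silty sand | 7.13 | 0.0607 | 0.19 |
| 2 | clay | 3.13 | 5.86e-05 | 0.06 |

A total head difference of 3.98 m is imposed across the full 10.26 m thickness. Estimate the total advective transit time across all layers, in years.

With flow normal to the layers, continuity requires the same specific discharge q through every layer.
Σ(b_i/K_i) = 7.13/0.0607 + 3.13/5.86e-05 = 53530 d.
q = Δh / Σ(b_i/K_i) = 3.98 / 53530 = 7.435e-05 m/day.
In each layer the seepage velocity is v_i = q/n_i, so the layer transit time is t_i = b_i·n_i / q:
  layer 1 (silty sand): t_1 = 7.13 × 0.19 / 7.435e-05 = 18221 d
  layer 2 (clay): t_2 = 3.13 × 0.06 / 7.435e-05 = 2526 d
Total t = Σ t_i = 20746 days = 56.80 years.

56.8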